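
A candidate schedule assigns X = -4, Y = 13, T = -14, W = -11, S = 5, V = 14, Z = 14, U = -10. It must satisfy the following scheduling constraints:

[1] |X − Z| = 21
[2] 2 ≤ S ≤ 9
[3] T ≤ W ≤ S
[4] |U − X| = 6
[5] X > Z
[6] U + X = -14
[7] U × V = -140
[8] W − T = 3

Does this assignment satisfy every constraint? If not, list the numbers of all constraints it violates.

The assignment fails constraints 1, 5.

[1] |-4 − 14| = 18, not 21  fails
[2] S = 5 lies in [2, 9]  holds
[3] values -14 ≤ -11 ≤ 5  holds
[4] |-10 − (-4)| = 6  holds
[5] X = -4, Z = 14; -4 ≤ 14 (want >)  fails
[6] U + X = -10 + (-4) = -14  holds
[7] U × V = -10 × 14 = -140  holds
[8] W − T = -11 − (-14) = 3  holds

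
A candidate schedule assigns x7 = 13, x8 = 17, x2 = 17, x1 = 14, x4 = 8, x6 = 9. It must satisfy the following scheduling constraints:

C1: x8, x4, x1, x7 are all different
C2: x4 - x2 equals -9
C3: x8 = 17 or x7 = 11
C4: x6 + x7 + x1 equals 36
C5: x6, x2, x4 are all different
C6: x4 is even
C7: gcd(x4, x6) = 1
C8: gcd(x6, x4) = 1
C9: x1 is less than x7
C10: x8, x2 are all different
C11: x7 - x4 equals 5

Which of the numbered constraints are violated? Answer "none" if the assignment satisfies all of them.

Constraints 9, 10 are violated.

C1: values 17, 8, 14, 13 are pairwise distinct  yes
C2: x4 - x2 = 8 - 17 = -9  yes
C3: x8 = 17 = 17 (first disjunct)  yes
C4: x6 + x7 + x1 = 9 + 13 + 14 = 36  yes
C5: values 9, 17, 8 are pairwise distinct  yes
C6: x4 = 8 is even  yes
C7: gcd(8, 9) = 1  yes
C8: gcd(9, 8) = 1  yes
C9: x1 = 14, x7 = 13; 14 ≥ 13 (want <)  no
C10: x8 = x2 = 17, not all different  no
C11: x7 - x4 = 13 - 8 = 5  yes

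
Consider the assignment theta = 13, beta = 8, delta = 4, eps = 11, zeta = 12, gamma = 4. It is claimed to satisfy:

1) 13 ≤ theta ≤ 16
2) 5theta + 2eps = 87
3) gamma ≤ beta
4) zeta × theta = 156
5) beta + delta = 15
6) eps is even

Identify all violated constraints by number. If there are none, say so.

1) theta = 13 lies in [13, 16] — holds.
2) 5theta + 2eps = 5(13) + 2(11) = 87 — holds.
3) gamma = 4, beta = 8; 4 ≤ 8 — holds.
4) zeta × theta = 12 × 13 = 156 — holds.
5) beta + delta = 8 + 4 = 12, not 15 — fails.
6) eps = 11 is odd — fails.

Violated: 5 and 6.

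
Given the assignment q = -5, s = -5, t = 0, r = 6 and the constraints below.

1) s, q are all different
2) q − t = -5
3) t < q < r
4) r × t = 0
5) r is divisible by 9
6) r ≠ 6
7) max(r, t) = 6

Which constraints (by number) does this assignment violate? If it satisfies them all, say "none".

1) s = q = -5, not all different — violated.
2) q − t = -5 − 0 = -5 — OK.
3) values 0, -5, 6; t = 0 is not < q = -5 — violated.
4) r × t = 6 × 0 = 0 — OK.
5) 6 = 9×0 + 6, so 9 does not divide 6 — violated.
6) r = 6, but 6 is required to differ — violated.
7) max(6, 0) = 6 — OK.

Constraints 1, 3, 5, 6 do not hold.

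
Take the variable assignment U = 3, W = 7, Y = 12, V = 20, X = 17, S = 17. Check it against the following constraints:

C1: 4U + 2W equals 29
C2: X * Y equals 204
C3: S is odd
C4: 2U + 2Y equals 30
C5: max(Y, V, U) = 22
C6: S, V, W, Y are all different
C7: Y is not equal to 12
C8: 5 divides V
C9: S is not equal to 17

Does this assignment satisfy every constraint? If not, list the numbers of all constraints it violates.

C1: 4U + 2W = 4(3) + 2(7) = 26, not 29 — violated.
C2: X * Y = 17 * 12 = 204 — satisfied.
C3: S = 17 is odd — satisfied.
C4: 2U + 2Y = 2(3) + 2(12) = 30 — satisfied.
C5: max(12, 20, 3) = 20, not 22 — violated.
C6: values 17, 20, 7, 12 are pairwise distinct — satisfied.
C7: Y = 12, but 12 is required to differ — violated.
C8: 20 / 5 = 4, so 5 divides 20 — satisfied.
C9: S = 17, but 17 is required to differ — violated.

Constraints 1, 5, 7, and 9 do not hold.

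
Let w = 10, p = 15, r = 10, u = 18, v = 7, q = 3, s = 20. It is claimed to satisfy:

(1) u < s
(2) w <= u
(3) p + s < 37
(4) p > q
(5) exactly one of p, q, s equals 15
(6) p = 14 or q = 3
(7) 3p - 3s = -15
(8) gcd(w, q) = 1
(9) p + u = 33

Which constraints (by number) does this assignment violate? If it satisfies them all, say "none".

None — every constraint holds.

(1) u = 18, s = 20; 18 < 20 — satisfied.
(2) w = 10, u = 18; 10 ≤ 18 — satisfied.
(3) p + s = 15 + 20 = 35; 35 < 37 — satisfied.
(4) p = 15, q = 3; 15 > 3 — satisfied.
(5) p=15, q=3, s=20; 1 of them equals 15 — satisfied.
(6) p = 15 ≠ 14, but q = 3 = 3 (second disjunct) — satisfied.
(7) 3p - 3s = 3(15) - 3(20) = -15 — satisfied.
(8) gcd(10, 3) = 1 — satisfied.
(9) p + u = 15 + 18 = 33 — satisfied.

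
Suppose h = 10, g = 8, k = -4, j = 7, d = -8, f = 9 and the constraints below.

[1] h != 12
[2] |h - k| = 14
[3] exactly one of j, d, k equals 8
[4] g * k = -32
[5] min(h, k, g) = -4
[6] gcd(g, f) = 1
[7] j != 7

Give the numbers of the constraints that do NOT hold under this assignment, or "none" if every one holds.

Constraints 3 and 7 do not hold.

[1] h = 10, and 10 ≠ 12  ✔
[2] |10 - (-4)| = 14  ✔
[3] j=7, d=-8, k=-4; 0 of them equal 8, not exactly one  ✘
[4] g * k = 8 * (-4) = -32  ✔
[5] min(10, -4, 8) = -4  ✔
[6] gcd(8, 9) = 1  ✔
[7] j = 7, but 7 is required to differ  ✘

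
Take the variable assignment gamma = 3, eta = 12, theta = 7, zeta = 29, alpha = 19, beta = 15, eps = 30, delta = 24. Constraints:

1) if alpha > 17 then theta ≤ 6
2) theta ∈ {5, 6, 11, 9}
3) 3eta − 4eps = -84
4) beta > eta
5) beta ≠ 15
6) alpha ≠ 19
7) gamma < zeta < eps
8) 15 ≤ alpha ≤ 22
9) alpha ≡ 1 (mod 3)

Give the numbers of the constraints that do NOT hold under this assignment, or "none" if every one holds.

1) alpha = 19 > 17, so we need theta ≤ 6; but theta = 7 > 6 — violated.
2) theta = 7 is not in {5, 6, 11, 9} — violated.
3) 3eta − 4eps = 3(12) − 4(30) = -84 — satisfied.
4) beta = 15, eta = 12; 15 > 12 — satisfied.
5) beta = 15, but 15 is required to differ — violated.
6) alpha = 19, but 19 is required to differ — violated.
7) values 3 < 29 < 30 — satisfied.
8) alpha = 19 lies in [15, 22] — satisfied.
9) 19 mod 3 = 1 — satisfied.

Constraints 1, 2, 5, and 6 are violated.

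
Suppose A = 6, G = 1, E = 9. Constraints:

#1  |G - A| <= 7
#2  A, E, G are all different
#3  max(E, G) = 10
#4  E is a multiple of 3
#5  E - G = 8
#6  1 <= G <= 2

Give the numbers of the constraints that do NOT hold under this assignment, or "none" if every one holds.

No — constraint 3 is not satisfied.

#1 |1 - 6| = 5; 5 ≤ 7  true
#2 values 6, 9, 1 are pairwise distinct  true
#3 max(9, 1) = 9, not 10  false
#4 9 / 3 = 3, so 3 divides 9  true
#5 E - G = 9 - 1 = 8  true
#6 G = 1 lies in [1, 2]  true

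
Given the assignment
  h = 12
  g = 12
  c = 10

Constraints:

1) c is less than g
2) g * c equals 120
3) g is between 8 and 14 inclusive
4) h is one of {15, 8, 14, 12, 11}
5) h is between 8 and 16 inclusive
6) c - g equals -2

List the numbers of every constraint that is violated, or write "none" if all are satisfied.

Yes — all constraints hold.

1) c = 10, g = 12; 10 < 12  yes
2) g * c = 12 * 10 = 120  yes
3) g = 12 lies in [8, 14]  yes
4) h = 12 is in {15, 8, 14, 12, 11}  yes
5) h = 12 lies in [8, 16]  yes
6) c - g = 10 - 12 = -2  yes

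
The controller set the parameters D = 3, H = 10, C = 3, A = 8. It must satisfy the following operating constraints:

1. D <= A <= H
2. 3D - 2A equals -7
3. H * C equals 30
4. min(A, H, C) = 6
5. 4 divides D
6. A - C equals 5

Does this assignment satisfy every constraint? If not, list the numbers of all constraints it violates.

1. values 3 <= 8 <= 10 — satisfied.
2. 3D - 2A = 3(3) - 2(8) = -7 — satisfied.
3. H * C = 10 * 3 = 30 — satisfied.
4. min(8, 10, 3) = 3, not 6 — violated.
5. 3 = 4*0 + 3, so 4 does not divide 3 — violated.
6. A - C = 8 - 3 = 5 — satisfied.

Constraints 4 and 5 do not hold.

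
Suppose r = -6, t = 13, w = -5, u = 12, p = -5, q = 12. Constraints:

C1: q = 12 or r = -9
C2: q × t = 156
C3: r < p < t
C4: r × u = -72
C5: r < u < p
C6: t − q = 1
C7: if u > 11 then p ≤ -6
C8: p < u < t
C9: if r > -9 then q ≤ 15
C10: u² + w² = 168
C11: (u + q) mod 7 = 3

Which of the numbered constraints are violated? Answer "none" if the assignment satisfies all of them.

The assignment fails constraints 5, 7, 10.

C1: q = 12 = 12 (first disjunct) — satisfied.
C2: q × t = 12 × 13 = 156 — satisfied.
C3: values -6 < -5 < 13 — satisfied.
C4: r × u = -6 × 12 = -72 — satisfied.
C5: values -6, 12, -5; u = 12 is not < p = -5 — violated.
C6: t − q = 13 − 12 = 1 — satisfied.
C7: u = 12 > 11, so we need p ≤ -6; but p = -5 > -6 — violated.
C8: values -5 < 12 < 13 — satisfied.
C9: r = -6 > -9, so we need q ≤ 15; q = 12 ≤ 15 — satisfied.
C10: u² + w² = 12² + (-5)² = 144 + 25 = 169, not 168 — violated.
C11: u + q = 24; 24 mod 7 = 3 — satisfied.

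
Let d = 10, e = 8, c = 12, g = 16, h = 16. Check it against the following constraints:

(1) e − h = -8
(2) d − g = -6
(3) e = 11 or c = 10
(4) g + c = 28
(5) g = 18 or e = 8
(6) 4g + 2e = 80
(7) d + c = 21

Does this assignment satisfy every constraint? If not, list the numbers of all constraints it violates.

No — constraints 3 and 7 are not satisfied.

(1) e − h = 8 − 16 = -8 — OK.
(2) d − g = 10 − 16 = -6 — OK.
(3) e = 8 ≠ 11 and c = 12 ≠ 10; both disjuncts false — violated.
(4) g + c = 16 + 12 = 28 — OK.
(5) g = 16 ≠ 18, but e = 8 = 8 (second disjunct) — OK.
(6) 4g + 2e = 4(16) + 2(8) = 80 — OK.
(7) d + c = 10 + 12 = 22, not 21 — violated.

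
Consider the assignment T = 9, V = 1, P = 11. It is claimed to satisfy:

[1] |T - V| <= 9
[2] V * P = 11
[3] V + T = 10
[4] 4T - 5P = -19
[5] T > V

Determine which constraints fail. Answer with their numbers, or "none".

No violations.

[1] |9 - 1| = 8; 8 ≤ 9  OK
[2] V * P = 1 * 11 = 11  OK
[3] V + T = 1 + 9 = 10  OK
[4] 4T - 5P = 4(9) - 5(11) = -19  OK
[5] T = 9, V = 1; 9 > 1  OK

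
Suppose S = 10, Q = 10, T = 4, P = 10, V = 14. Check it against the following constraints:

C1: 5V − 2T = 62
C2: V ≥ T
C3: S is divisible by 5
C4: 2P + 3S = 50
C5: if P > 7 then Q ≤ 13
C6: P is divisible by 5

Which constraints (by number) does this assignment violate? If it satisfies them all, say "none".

Yes — all constraints hold.

C1: 5V − 2T = 5(14) − 2(4) = 62  ✔
C2: V = 14, T = 4; 14 ≥ 4  ✔
C3: 10 / 5 = 2, so 5 divides 10  ✔
C4: 2P + 3S = 2(10) + 3(10) = 50  ✔
C5: P = 10 > 7, so we need Q ≤ 13; Q = 10 ≤ 13  ✔
C6: 10 / 5 = 2, so 5 divides 10  ✔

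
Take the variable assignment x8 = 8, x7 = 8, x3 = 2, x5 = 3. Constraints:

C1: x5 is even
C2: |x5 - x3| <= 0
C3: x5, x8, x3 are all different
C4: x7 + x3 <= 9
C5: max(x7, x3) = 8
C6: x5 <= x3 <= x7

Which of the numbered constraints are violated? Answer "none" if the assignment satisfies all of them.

C1: x5 = 3 is odd — violated.
C2: |3 - 2| = 1; 1 > 0, exceeds bound 0 — violated.
C3: values 3, 8, 2 are pairwise distinct — OK.
C4: x7 + x3 = 8 + 2 = 10; 10 > 9, bound 9 not met — violated.
C5: max(8, 2) = 8 — OK.
C6: values 3, 2, 8; x5 = 3 is not <= x3 = 2 — violated.

Violated: 1, 2, 4, 6.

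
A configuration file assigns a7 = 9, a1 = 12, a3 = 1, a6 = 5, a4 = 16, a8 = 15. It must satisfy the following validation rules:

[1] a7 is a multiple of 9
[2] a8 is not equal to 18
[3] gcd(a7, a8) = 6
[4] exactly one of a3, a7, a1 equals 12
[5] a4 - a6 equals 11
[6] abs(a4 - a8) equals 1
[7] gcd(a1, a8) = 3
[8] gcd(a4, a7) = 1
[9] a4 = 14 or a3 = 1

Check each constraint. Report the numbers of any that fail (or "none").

Violated: 3.

[1] 9 / 9 = 1, so 9 divides 9 — holds.
[2] a8 = 15, and 15 ≠ 18 — holds.
[3] gcd(9, 15) = 3, not 6 — does not hold.
[4] a3=1, a7=9, a1=12; 1 of them equals 12 — holds.
[5] a4 - a6 = 16 - 5 = 11 — holds.
[6] abs(16 - 15) = 1 — holds.
[7] gcd(12, 15) = 3 — holds.
[8] gcd(16, 9) = 1 — holds.
[9] a4 = 16 ≠ 14, but a3 = 1 = 1 (second disjunct) — holds.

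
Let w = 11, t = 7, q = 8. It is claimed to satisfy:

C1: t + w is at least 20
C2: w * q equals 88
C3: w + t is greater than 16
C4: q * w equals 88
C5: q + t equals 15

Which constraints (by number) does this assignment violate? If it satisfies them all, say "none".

C1: t + w = 7 + 11 = 18; 18 < 20, bound 20 not met — does not hold.
C2: w * q = 11 * 8 = 88 — holds.
C3: w + t = 11 + 7 = 18; 18 > 16 — holds.
C4: q * w = 8 * 11 = 88 — holds.
C5: q + t = 8 + 7 = 15 — holds.

The assignment fails constraint 1.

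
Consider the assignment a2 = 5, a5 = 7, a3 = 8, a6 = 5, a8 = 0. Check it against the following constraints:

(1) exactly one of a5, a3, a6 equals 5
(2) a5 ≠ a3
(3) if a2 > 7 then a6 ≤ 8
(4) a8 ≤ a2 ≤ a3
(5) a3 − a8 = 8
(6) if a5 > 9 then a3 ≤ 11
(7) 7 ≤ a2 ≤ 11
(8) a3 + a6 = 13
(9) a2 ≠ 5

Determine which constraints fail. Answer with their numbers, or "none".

Constraints 7, 9 do not hold.

(1) a5=7, a3=8, a6=5; 1 of them equals 5  yes
(2) a5 = 7, a3 = 8; distinct  yes
(3) a2 = 5, not > 7; antecedent false, conditional vacuously true  yes
(4) values 0 ≤ 5 ≤ 8  yes
(5) a3 − a8 = 8 − 0 = 8  yes
(6) a5 = 7, not > 9; antecedent false, conditional vacuously true  yes
(7) a2 = 5 is outside [7, 11]  no
(8) a3 + a6 = 8 + 5 = 13  yes
(9) a2 = 5, but 5 is required to differ  no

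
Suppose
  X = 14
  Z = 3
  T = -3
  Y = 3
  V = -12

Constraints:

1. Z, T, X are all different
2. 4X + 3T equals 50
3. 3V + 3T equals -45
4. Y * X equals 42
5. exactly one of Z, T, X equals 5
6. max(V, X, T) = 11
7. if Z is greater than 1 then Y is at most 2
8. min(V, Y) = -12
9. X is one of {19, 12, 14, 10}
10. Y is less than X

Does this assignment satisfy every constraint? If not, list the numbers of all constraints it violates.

No — constraints 2, 5, 6, and 7 are not satisfied.

1. values 3, -3, 14 are pairwise distinct — holds.
2. 4X + 3T = 4(14) + 3(-3) = 47, not 50 — does not hold.
3. 3V + 3T = 3(-12) + 3(-3) = -45 — holds.
4. Y * X = 3 * 14 = 42 — holds.
5. Z=3, T=-3, X=14; 0 of them equal 5, not exactly one — does not hold.
6. max(-12, 14, -3) = 14, not 11 — does not hold.
7. Z = 3 > 1, so we need Y ≤ 2; but Y = 3 > 2 — does not hold.
8. min(-12, 3) = -12 — holds.
9. X = 14 is in {19, 12, 14, 10} — holds.
10. Y = 3, X = 14; 3 < 14 — holds.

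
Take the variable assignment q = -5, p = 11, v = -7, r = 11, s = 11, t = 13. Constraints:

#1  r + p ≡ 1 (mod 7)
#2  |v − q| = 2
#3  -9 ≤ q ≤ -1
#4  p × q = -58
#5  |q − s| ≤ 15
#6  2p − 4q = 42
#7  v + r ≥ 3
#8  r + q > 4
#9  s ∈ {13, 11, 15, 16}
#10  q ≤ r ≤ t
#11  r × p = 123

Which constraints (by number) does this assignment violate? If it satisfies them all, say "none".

The assignment fails constraints 4, 5, 11.

#1 r + p = 22; 22 mod 7 = 1 — OK.
#2 |-7 − (-5)| = 2 — OK.
#3 q = -5 lies in [-9, -1] — OK.
#4 p × q = 11 × (-5) = -55, not -58 — violated.
#5 |-5 − 11| = 16; 16 > 15, exceeds bound 15 — violated.
#6 2p − 4q = 2(11) − 4(-5) = 42 — OK.
#7 v + r = -7 + 11 = 4; 4 ≥ 3 — OK.
#8 r + q = 11 + (-5) = 6; 6 > 4 — OK.
#9 s = 11 is in {13, 11, 15, 16} — OK.
#10 values -5 ≤ 11 ≤ 13 — OK.
#11 r × p = 11 × 11 = 121, not 123 — violated.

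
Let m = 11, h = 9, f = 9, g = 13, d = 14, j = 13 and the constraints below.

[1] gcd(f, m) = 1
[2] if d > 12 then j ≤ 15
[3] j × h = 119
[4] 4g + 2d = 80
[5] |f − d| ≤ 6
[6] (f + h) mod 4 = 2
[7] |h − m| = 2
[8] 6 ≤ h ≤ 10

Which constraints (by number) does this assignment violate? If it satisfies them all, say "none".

[1] gcd(9, 11) = 1 — holds.
[2] d = 14 > 12, so we need j ≤ 15; j = 13 ≤ 15 — holds.
[3] j × h = 13 × 9 = 117, not 119 — does not hold.
[4] 4g + 2d = 4(13) + 2(14) = 80 — holds.
[5] |9 − 14| = 5; 5 ≤ 6 — holds.
[6] f + h = 18; 18 mod 4 = 2 — holds.
[7] |9 − 11| = 2 — holds.
[8] h = 9 lies in [6, 10] — holds.

No — constraint 3 is not satisfied.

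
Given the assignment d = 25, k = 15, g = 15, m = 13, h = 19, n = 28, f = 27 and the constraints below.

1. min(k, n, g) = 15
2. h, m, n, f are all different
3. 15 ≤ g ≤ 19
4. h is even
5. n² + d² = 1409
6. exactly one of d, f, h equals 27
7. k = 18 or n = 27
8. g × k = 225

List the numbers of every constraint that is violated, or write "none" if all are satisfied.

1. min(15, 28, 15) = 15 — holds.
2. values 19, 13, 28, 27 are pairwise distinct — holds.
3. g = 15 lies in [15, 19] — holds.
4. h = 19 is odd — does not hold.
5. n² + d² = 28² + 25² = 784 + 625 = 1409 — holds.
6. d=25, f=27, h=19; 1 of them equals 27 — holds.
7. k = 15 ≠ 18 and n = 28 ≠ 27; both disjuncts false — does not hold.
8. g × k = 15 × 15 = 225 — holds.

Violated: 4 and 7.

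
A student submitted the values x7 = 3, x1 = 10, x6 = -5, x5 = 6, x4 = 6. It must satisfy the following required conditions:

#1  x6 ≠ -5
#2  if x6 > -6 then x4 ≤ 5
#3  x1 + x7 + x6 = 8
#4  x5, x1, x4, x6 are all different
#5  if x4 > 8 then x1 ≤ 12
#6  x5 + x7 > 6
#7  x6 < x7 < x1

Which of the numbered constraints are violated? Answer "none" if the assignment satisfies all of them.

Violated: 1, 2, 4.

#1 x6 = -5, but -5 is required to differ — fails.
#2 x6 = -5 > -6, so we need x4 ≤ 5; but x4 = 6 > 5 — fails.
#3 x1 + x7 + x6 = 10 + 3 + (-5) = 8 — holds.
#4 x5 = x4 = 6, not all different — fails.
#5 x4 = 6, not > 8; antecedent false, conditional vacuously true — holds.
#6 x5 + x7 = 6 + 3 = 9; 9 > 6 — holds.
#7 values -5 < 3 < 10 — holds.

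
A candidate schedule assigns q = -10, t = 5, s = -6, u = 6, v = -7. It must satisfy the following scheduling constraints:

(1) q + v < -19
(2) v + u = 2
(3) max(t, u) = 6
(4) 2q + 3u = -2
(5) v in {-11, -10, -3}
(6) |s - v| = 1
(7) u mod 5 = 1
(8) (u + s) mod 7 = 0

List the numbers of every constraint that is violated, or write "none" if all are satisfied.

(1) q + v = -10 + (-7) = -17; -17 ≥ -19, bound -19 not met  ✘
(2) v + u = -7 + 6 = -1, not 2  ✘
(3) max(5, 6) = 6  ✔
(4) 2q + 3u = 2(-10) + 3(6) = -2  ✔
(5) v = -7 is not in {-11, -10, -3}  ✘
(6) |-6 - (-7)| = 1  ✔
(7) 6 mod 5 = 1  ✔
(8) u + s = 0; 0 mod 7 = 0  ✔

No — constraints 1, 2, 5 are not satisfied.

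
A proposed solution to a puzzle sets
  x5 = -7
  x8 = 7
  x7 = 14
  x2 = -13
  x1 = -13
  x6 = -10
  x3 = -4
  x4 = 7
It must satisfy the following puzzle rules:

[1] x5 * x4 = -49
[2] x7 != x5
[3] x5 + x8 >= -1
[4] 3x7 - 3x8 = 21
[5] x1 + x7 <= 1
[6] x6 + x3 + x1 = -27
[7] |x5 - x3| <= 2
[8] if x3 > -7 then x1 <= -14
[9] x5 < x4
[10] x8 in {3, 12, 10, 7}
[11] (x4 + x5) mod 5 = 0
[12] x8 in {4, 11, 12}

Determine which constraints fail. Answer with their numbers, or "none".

[1] x5 * x4 = -7 * 7 = -49 — OK.
[2] x7 = 14, x5 = -7; distinct — OK.
[3] x5 + x8 = -7 + 7 = 0; 0 ≥ -1 — OK.
[4] 3x7 - 3x8 = 3(14) - 3(7) = 21 — OK.
[5] x1 + x7 = -13 + 14 = 1; 1 ≤ 1 — OK.
[6] x6 + x3 + x1 = -10 + (-4) + (-13) = -27 — OK.
[7] |-7 - (-4)| = 3; 3 > 2, exceeds bound 2 — violated.
[8] x3 = -4 > -7, so we need x1 ≤ -14; but x1 = -13 > -14 — violated.
[9] x5 = -7, x4 = 7; -7 < 7 — OK.
[10] x8 = 7 is in {3, 12, 10, 7} — OK.
[11] x4 + x5 = 0; 0 mod 5 = 0 — OK.
[12] x8 = 7 is not in {4, 11, 12} — violated.

Constraints 7, 8, and 12 are violated.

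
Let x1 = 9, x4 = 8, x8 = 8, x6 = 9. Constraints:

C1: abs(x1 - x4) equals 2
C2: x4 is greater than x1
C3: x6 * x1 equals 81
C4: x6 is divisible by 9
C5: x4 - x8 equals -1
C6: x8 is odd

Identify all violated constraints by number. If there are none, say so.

Violated: 1, 2, 5, 6.

C1: abs(9 - 8) = 1, not 2  fails
C2: x4 = 8, x1 = 9; 8 ≤ 9 (want >)  fails
C3: x6 * x1 = 9 * 9 = 81  holds
C4: 9 / 9 = 1, so 9 divides 9  holds
C5: x4 - x8 = 8 - 8 = 0, not -1  fails
C6: x8 = 8 is even  fails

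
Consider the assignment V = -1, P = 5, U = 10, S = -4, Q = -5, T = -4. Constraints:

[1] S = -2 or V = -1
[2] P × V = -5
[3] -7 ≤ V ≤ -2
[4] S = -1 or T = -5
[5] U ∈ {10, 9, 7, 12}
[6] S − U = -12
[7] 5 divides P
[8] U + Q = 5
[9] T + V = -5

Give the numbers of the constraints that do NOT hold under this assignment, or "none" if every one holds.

[1] S = -4 ≠ -2, but V = -1 = -1 (second disjunct)  holds
[2] P × V = 5 × (-1) = -5  holds
[3] V = -1 is outside [-7, -2]  fails
[4] S = -4 ≠ -1 and T = -4 ≠ -5; both disjuncts false  fails
[5] U = 10 is in {10, 9, 7, 12}  holds
[6] S − U = -4 − 10 = -14, not -12  fails
[7] 5 / 5 = 1, so 5 divides 5  holds
[8] U + Q = 10 + (-5) = 5  holds
[9] T + V = -4 + (-1) = -5  holds

Violated: 3, 4, 6.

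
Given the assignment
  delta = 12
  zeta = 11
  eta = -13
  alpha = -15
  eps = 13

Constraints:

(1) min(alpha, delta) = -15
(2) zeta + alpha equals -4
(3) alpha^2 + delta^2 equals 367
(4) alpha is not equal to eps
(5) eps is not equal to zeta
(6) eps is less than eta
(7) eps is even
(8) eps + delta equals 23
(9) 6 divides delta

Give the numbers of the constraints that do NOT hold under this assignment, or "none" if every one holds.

(1) min(-15, 12) = -15 — holds.
(2) zeta + alpha = 11 + (-15) = -4 — holds.
(3) alpha^2 + delta^2 = (-15)^2 + 12^2 = 225 + 144 = 369, not 367 — does not hold.
(4) alpha = -15, eps = 13; distinct — holds.
(5) eps = 13, zeta = 11; distinct — holds.
(6) eps = 13, eta = -13; 13 ≥ -13 (want <) — does not hold.
(7) eps = 13 is odd — does not hold.
(8) eps + delta = 13 + 12 = 25, not 23 — does not hold.
(9) 12 / 6 = 2, so 6 divides 12 — holds.

The assignment fails constraints 3, 6, 7, and 8.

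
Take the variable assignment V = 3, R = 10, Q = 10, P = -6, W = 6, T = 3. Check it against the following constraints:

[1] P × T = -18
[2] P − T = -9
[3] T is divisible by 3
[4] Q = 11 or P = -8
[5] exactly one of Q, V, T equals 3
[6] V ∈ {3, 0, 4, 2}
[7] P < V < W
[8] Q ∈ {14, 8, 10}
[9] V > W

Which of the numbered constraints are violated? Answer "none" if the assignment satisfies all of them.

[1] P × T = -6 × 3 = -18 — satisfied.
[2] P − T = -6 − 3 = -9 — satisfied.
[3] 3 / 3 = 1, so 3 divides 3 — satisfied.
[4] Q = 10 ≠ 11 and P = -6 ≠ -8; both disjuncts false — violated.
[5] Q=10, V=3, T=3; 2 of them equal 3, not exactly one — violated.
[6] V = 3 is in {3, 0, 4, 2} — satisfied.
[7] values -6 < 3 < 6 — satisfied.
[8] Q = 10 is in {14, 8, 10} — satisfied.
[9] V = 3, W = 6; 3 ≤ 6 (want >) — violated.

The assignment fails constraints 4, 5, 9.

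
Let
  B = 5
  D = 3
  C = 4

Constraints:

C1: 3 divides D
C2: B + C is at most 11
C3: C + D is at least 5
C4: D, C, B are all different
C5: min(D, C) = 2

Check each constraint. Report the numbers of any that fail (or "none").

C1: 3 / 3 = 1, so 3 divides 3  ✓
C2: B + C = 5 + 4 = 9; 9 ≤ 11  ✓
C3: C + D = 4 + 3 = 7; 7 ≥ 5  ✓
C4: values 3, 4, 5 are pairwise distinct  ✓
C5: min(3, 4) = 3, not 2  ✗

Constraint 5 does not hold.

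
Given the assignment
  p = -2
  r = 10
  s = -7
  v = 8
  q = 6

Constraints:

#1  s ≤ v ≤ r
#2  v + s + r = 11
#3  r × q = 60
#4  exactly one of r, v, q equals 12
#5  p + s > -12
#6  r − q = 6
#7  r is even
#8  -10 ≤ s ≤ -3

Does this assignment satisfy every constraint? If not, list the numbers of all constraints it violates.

#1 values -7 ≤ 8 ≤ 10  true
#2 v + s + r = 8 + (-7) + 10 = 11  true
#3 r × q = 10 × 6 = 60  true
#4 r=10, v=8, q=6; 0 of them equal 12, not exactly one  false
#5 p + s = -2 + (-7) = -9; -9 > -12  true
#6 r − q = 10 − 6 = 4, not 6  false
#7 r = 10 is even  true
#8 s = -7 lies in [-10, -3]  true

No — constraints 4, 6 are not satisfied.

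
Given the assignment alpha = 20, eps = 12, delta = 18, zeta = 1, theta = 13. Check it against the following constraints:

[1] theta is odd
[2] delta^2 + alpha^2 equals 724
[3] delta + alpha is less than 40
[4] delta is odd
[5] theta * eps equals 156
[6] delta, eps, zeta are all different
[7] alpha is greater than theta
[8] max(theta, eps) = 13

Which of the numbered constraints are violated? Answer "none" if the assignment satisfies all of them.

[1] theta = 13 is odd — holds.
[2] delta^2 + alpha^2 = 18^2 + 20^2 = 324 + 400 = 724 — holds.
[3] delta + alpha = 18 + 20 = 38; 38 < 40 — holds.
[4] delta = 18 is even — does not hold.
[5] theta * eps = 13 * 12 = 156 — holds.
[6] values 18, 12, 1 are pairwise distinct — holds.
[7] alpha = 20, theta = 13; 20 > 13 — holds.
[8] max(13, 12) = 13 — holds.

No — constraint 4 is not satisfied.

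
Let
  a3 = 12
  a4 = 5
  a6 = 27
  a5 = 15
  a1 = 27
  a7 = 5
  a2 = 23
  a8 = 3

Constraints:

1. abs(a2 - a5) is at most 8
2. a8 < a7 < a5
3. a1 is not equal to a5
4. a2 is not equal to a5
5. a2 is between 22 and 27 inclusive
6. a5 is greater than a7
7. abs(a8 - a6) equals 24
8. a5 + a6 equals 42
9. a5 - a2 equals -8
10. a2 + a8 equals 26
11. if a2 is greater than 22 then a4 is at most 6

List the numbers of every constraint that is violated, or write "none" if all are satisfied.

All constraints are satisfied.

1. abs(23 - 15) = 8; 8 ≤ 8  OK
2. values 3 < 5 < 15  OK
3. a1 = 27, a5 = 15; distinct  OK
4. a2 = 23, a5 = 15; distinct  OK
5. a2 = 23 lies in [22, 27]  OK
6. a5 = 15, a7 = 5; 15 > 5  OK
7. abs(3 - 27) = 24  OK
8. a5 + a6 = 15 + 27 = 42  OK
9. a5 - a2 = 15 - 23 = -8  OK
10. a2 + a8 = 23 + 3 = 26  OK
11. a2 = 23 > 22, so we need a4 ≤ 6; a4 = 5 ≤ 6  OK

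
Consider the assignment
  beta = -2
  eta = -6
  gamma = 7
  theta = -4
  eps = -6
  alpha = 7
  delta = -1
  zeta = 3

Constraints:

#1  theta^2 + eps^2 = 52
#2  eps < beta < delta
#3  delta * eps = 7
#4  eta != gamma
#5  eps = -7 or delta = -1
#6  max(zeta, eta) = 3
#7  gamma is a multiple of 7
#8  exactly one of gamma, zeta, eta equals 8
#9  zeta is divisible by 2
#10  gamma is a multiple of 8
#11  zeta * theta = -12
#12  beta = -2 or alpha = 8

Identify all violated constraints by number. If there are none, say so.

Constraints 3, 8, 9, and 10 do not hold.

#1 theta^2 + eps^2 = (-4)^2 + (-6)^2 = 16 + 36 = 52  yes
#2 values -6 < -2 < -1  yes
#3 delta * eps = -1 * (-6) = 6, not 7  no
#4 eta = -6, gamma = 7; distinct  yes
#5 eps = -6 ≠ -7, but delta = -1 = -1 (second disjunct)  yes
#6 max(3, -6) = 3  yes
#7 7 / 7 = 1, so 7 divides 7  yes
#8 gamma=7, zeta=3, eta=-6; 0 of them equal 8, not exactly one  no
#9 3 = 2*1 + 1, so 2 does not divide 3  no
#10 7 = 8*0 + 7, so 8 does not divide 7  no
#11 zeta * theta = 3 * (-4) = -12  yes
#12 beta = -2 = -2 (first disjunct)  yes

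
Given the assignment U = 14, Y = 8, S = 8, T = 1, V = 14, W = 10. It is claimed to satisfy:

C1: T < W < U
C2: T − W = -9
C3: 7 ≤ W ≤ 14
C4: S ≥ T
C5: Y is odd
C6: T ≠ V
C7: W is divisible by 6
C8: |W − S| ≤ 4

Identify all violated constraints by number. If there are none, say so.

C1: values 1 < 10 < 14  ✓
C2: T − W = 1 − 10 = -9  ✓
C3: W = 10 lies in [7, 14]  ✓
C4: S = 8, T = 1; 8 ≥ 1  ✓
C5: Y = 8 is even  ✗
C6: T = 1, V = 14; distinct  ✓
C7: 10 = 6×1 + 4, so 6 does not divide 10  ✗
C8: |10 − 8| = 2; 2 ≤ 4  ✓

Constraints 5 and 7 are violated.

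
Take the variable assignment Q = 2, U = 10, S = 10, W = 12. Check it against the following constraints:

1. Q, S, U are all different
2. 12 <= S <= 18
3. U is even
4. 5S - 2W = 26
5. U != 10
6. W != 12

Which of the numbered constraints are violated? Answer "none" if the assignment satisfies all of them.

The assignment fails constraints 1, 2, 5, and 6.

1. S = U = 10, not all different — violated.
2. S = 10 is outside [12, 18] — violated.
3. U = 10 is even — OK.
4. 5S - 2W = 5(10) - 2(12) = 26 — OK.
5. U = 10, but 10 is required to differ — violated.
6. W = 12, but 12 is required to differ — violated.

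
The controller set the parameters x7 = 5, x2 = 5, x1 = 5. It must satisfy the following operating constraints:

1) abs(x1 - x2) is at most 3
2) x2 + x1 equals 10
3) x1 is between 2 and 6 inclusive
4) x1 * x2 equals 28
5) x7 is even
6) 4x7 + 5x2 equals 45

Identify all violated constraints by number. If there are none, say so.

1) abs(5 - 5) = 0; 0 ≤ 3 — holds.
2) x2 + x1 = 5 + 5 = 10 — holds.
3) x1 = 5 lies in [2, 6] — holds.
4) x1 * x2 = 5 * 5 = 25, not 28 — does not hold.
5) x7 = 5 is odd — does not hold.
6) 4x7 + 5x2 = 4(5) + 5(5) = 45 — holds.

Constraints 4 and 5 are violated.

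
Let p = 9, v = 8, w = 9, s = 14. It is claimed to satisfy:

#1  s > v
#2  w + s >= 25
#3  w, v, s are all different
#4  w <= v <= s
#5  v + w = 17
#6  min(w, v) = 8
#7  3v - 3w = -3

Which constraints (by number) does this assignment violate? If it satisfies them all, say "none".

The assignment fails constraints 2 and 4.

#1 s = 14, v = 8; 14 > 8  true
#2 w + s = 9 + 14 = 23; 23 < 25, bound 25 not met  false
#3 values 9, 8, 14 are pairwise distinct  true
#4 values 9, 8, 14; w = 9 is not <= v = 8  false
#5 v + w = 8 + 9 = 17  true
#6 min(9, 8) = 8  true
#7 3v - 3w = 3(8) - 3(9) = -3  true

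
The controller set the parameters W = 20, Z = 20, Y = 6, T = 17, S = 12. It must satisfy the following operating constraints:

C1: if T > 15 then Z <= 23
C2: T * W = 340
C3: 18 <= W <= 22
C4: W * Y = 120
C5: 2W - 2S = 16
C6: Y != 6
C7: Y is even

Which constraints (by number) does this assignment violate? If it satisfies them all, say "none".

C1: T = 17 > 15, so we need Z ≤ 23; Z = 20 ≤ 23  true
C2: T * W = 17 * 20 = 340  true
C3: W = 20 lies in [18, 22]  true
C4: W * Y = 20 * 6 = 120  true
C5: 2W - 2S = 2(20) - 2(12) = 16  true
C6: Y = 6, but 6 is required to differ  false
C7: Y = 6 is even  true

The assignment fails constraint 6.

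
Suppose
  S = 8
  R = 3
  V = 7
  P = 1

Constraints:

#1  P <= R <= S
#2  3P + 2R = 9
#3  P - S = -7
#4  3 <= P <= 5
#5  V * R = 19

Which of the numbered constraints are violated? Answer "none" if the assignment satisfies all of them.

No — constraints 4, 5 are not satisfied.

#1 values 1 <= 3 <= 8 — holds.
#2 3P + 2R = 3(1) + 2(3) = 9 — holds.
#3 P - S = 1 - 8 = -7 — holds.
#4 P = 1 is outside [3, 5] — does not hold.
#5 V * R = 7 * 3 = 21, not 19 — does not hold.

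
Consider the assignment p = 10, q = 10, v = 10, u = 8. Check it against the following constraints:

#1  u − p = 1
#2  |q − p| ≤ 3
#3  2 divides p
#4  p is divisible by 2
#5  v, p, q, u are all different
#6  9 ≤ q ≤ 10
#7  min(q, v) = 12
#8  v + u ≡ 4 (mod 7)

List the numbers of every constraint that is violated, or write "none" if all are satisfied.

#1 u − p = 8 − 10 = -2, not 1 — violated.
#2 |10 − 10| = 0; 0 ≤ 3 — OK.
#3 10 / 2 = 5, so 2 divides 10 — OK.
#4 10 / 2 = 5, so 2 divides 10 — OK.
#5 v = p = 10, not all different — violated.
#6 q = 10 lies in [9, 10] — OK.
#7 min(10, 10) = 10, not 12 — violated.
#8 v + u = 18; 18 mod 7 = 4 — OK.

Constraints 1, 5, 7 do not hold.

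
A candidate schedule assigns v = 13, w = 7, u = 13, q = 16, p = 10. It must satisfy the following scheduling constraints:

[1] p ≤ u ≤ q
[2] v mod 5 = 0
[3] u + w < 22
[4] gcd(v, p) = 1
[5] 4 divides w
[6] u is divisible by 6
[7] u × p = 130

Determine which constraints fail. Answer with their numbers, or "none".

[1] values 10 ≤ 13 ≤ 16 — satisfied.
[2] 13 mod 5 = 3, not 0 — violated.
[3] u + w = 13 + 7 = 20; 20 < 22 — satisfied.
[4] gcd(13, 10) = 1 — satisfied.
[5] 7 = 4×1 + 3, so 4 does not divide 7 — violated.
[6] 13 = 6×2 + 1, so 6 does not divide 13 — violated.
[7] u × p = 13 × 10 = 130 — satisfied.

Violated: 2, 5, 6.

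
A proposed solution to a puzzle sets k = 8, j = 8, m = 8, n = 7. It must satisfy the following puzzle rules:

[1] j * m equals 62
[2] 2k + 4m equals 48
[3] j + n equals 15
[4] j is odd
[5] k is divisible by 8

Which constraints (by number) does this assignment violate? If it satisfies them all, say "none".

[1] j * m = 8 * 8 = 64, not 62 — fails.
[2] 2k + 4m = 2(8) + 4(8) = 48 — holds.
[3] j + n = 8 + 7 = 15 — holds.
[4] j = 8 is even — fails.
[5] 8 / 8 = 1, so 8 divides 8 — holds.

Constraints 1 and 4 do not hold.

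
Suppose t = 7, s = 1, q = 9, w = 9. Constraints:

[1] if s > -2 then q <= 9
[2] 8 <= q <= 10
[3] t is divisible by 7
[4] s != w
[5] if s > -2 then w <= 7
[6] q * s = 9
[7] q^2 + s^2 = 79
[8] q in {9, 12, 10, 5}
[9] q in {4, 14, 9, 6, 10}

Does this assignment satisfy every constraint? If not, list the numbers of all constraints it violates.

The assignment fails constraints 5 and 7.

[1] s = 1 > -2, so we need q ≤ 9; q = 9 ≤ 9 — holds.
[2] q = 9 lies in [8, 10] — holds.
[3] 7 / 7 = 1, so 7 divides 7 — holds.
[4] s = 1, w = 9; distinct — holds.
[5] s = 1 > -2, so we need w ≤ 7; but w = 9 > 7 — fails.
[6] q * s = 9 * 1 = 9 — holds.
[7] q^2 + s^2 = 9^2 + 1^2 = 81 + 1 = 82, not 79 — fails.
[8] q = 9 is in {9, 12, 10, 5} — holds.
[9] q = 9 is in {4, 14, 9, 6, 10} — holds.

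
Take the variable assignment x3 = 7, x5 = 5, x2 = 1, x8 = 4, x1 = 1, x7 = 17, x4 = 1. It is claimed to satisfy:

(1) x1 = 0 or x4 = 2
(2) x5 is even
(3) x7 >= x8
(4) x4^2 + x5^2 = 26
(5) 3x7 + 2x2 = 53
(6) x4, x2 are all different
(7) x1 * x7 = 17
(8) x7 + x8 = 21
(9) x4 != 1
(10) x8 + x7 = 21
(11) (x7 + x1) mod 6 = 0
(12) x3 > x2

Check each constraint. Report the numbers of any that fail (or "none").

(1) x1 = 1 ≠ 0 and x4 = 1 ≠ 2; both disjuncts false  ✘
(2) x5 = 5 is odd  ✘
(3) x7 = 17, x8 = 4; 17 ≥ 4  ✔
(4) x4^2 + x5^2 = 1^2 + 5^2 = 1 + 25 = 26  ✔
(5) 3x7 + 2x2 = 3(17) + 2(1) = 53  ✔
(6) x4 = x2 = 1, not all different  ✘
(7) x1 * x7 = 1 * 17 = 17  ✔
(8) x7 + x8 = 17 + 4 = 21  ✔
(9) x4 = 1, but 1 is required to differ  ✘
(10) x8 + x7 = 4 + 17 = 21  ✔
(11) x7 + x1 = 18; 18 mod 6 = 0  ✔
(12) x3 = 7, x2 = 1; 7 > 1  ✔

The assignment fails constraints 1, 2, 6, 9.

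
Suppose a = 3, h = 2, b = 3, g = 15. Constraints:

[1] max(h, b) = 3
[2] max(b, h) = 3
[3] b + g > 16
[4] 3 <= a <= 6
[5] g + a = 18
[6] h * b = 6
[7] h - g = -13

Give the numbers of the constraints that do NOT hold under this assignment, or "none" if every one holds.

[1] max(2, 3) = 3 — holds.
[2] max(3, 2) = 3 — holds.
[3] b + g = 3 + 15 = 18; 18 > 16 — holds.
[4] a = 3 lies in [3, 6] — holds.
[5] g + a = 15 + 3 = 18 — holds.
[6] h * b = 2 * 3 = 6 — holds.
[7] h - g = 2 - 15 = -13 — holds.

No violations.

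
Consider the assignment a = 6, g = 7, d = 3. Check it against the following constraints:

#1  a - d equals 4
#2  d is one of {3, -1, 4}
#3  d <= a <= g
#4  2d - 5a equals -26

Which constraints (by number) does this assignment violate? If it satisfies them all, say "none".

No — constraints 1 and 4 are not satisfied.

#1 a - d = 6 - 3 = 3, not 4  ✘
#2 d = 3 is in {3, -1, 4}  ✔
#3 values 3 <= 6 <= 7  ✔
#4 2d - 5a = 2(3) - 5(6) = -24, not -26  ✘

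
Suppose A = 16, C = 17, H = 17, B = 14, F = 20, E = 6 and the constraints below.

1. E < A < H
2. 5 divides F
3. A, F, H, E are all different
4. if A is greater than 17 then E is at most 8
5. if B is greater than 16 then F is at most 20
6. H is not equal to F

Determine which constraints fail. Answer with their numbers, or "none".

1. values 6 < 16 < 17 — holds.
2. 20 / 5 = 4, so 5 divides 20 — holds.
3. values 16, 20, 17, 6 are pairwise distinct — holds.
4. A = 16, not > 17; antecedent false, conditional vacuously true — holds.
5. B = 14, not > 16; antecedent false, conditional vacuously true — holds.
6. H = 17, F = 20; distinct — holds.

Yes — all constraints hold.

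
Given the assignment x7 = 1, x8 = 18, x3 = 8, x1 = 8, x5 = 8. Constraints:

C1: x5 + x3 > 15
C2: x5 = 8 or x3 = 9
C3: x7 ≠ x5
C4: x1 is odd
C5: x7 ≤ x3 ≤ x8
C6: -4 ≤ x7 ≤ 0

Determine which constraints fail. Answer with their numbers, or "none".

The assignment fails constraints 4, 6.

C1: x5 + x3 = 8 + 8 = 16; 16 > 15  OK
C2: x5 = 8 = 8 (first disjunct)  OK
C3: x7 = 1, x5 = 8; distinct  OK
C4: x1 = 8 is even  FAIL
C5: values 1 ≤ 8 ≤ 18  OK
C6: x7 = 1 is outside [-4, 0]  FAIL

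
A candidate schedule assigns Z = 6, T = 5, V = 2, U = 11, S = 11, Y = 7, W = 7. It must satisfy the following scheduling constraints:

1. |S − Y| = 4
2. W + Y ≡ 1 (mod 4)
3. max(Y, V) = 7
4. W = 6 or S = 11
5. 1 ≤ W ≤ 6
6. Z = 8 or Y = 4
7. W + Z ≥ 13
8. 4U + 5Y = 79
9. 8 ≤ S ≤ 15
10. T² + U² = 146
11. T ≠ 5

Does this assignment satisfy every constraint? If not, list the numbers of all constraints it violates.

Constraints 2, 5, 6, 11 do not hold.

1. |11 − 7| = 4  holds
2. W + Y = 14; 14 mod 4 = 2, not 1  fails
3. max(7, 2) = 7  holds
4. W = 7 ≠ 6, but S = 11 = 11 (second disjunct)  holds
5. W = 7 is outside [1, 6]  fails
6. Z = 6 ≠ 8 and Y = 7 ≠ 4; both disjuncts false  fails
7. W + Z = 7 + 6 = 13; 13 ≥ 13  holds
8. 4U + 5Y = 4(11) + 5(7) = 79  holds
9. S = 11 lies in [8, 15]  holds
10. T² + U² = 5² + 11² = 25 + 121 = 146  holds
11. T = 5, but 5 is required to differ  fails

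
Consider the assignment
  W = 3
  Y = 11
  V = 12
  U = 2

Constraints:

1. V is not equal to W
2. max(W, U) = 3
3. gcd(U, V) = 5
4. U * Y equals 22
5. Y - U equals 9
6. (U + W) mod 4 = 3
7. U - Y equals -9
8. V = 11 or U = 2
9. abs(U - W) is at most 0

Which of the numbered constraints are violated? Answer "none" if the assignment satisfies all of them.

Violated: 3, 6, 9.

1. V = 12, W = 3; distinct  ✓
2. max(3, 2) = 3  ✓
3. gcd(2, 12) = 2, not 5  ✗
4. U * Y = 2 * 11 = 22  ✓
5. Y - U = 11 - 2 = 9  ✓
6. U + W = 5; 5 mod 4 = 1, not 3  ✗
7. U - Y = 2 - 11 = -9  ✓
8. V = 12 ≠ 11, but U = 2 = 2 (second disjunct)  ✓
9. abs(2 - 3) = 1; 1 > 0, exceeds bound 0  ✗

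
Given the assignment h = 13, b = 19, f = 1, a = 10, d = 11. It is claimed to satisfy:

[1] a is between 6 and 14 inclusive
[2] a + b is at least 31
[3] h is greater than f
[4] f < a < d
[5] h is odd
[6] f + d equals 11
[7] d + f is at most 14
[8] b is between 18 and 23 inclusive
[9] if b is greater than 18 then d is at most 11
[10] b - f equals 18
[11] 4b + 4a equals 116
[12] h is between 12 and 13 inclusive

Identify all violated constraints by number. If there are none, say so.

Constraints 2 and 6 are violated.

[1] a = 10 lies in [6, 14] — holds.
[2] a + b = 10 + 19 = 29; 29 < 31, bound 31 not met — fails.
[3] h = 13, f = 1; 13 > 1 — holds.
[4] values 1 < 10 < 11 — holds.
[5] h = 13 is odd — holds.
[6] f + d = 1 + 11 = 12, not 11 — fails.
[7] d + f = 11 + 1 = 12; 12 ≤ 14 — holds.
[8] b = 19 lies in [18, 23] — holds.
[9] b = 19 > 18, so we need d ≤ 11; d = 11 ≤ 11 — holds.
[10] b - f = 19 - 1 = 18 — holds.
[11] 4b + 4a = 4(19) + 4(10) = 116 — holds.
[12] h = 13 lies in [12, 13] — holds.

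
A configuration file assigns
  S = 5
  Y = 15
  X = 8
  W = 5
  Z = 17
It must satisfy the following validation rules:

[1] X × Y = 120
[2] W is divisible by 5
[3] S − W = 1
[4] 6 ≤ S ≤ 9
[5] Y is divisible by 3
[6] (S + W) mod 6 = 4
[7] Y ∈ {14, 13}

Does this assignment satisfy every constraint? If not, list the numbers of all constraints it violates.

No — constraints 3, 4, 7 are not satisfied.

[1] X × Y = 8 × 15 = 120  ✔
[2] 5 / 5 = 1, so 5 divides 5  ✔
[3] S − W = 5 − 5 = 0, not 1  ✘
[4] S = 5 is outside [6, 9]  ✘
[5] 15 / 3 = 5, so 3 divides 15  ✔
[6] S + W = 10; 10 mod 6 = 4  ✔
[7] Y = 15 is not in {14, 13}  ✘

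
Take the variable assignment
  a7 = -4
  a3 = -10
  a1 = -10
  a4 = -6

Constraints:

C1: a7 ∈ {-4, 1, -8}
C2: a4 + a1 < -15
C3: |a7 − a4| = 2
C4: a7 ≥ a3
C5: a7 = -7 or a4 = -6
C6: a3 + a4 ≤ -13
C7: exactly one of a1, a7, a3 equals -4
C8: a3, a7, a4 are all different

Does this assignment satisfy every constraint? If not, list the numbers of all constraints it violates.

Yes — all constraints hold.

C1: a7 = -4 is in {-4, 1, -8}  true
C2: a4 + a1 = -6 + (-10) = -16; -16 < -15  true
C3: |-4 − (-6)| = 2  true
C4: a7 = -4, a3 = -10; -4 ≥ -10  true
C5: a7 = -4 ≠ -7, but a4 = -6 = -6 (second disjunct)  true
C6: a3 + a4 = -10 + (-6) = -16; -16 ≤ -13  true
C7: a1=-10, a7=-4, a3=-10; 1 of them equals -4  true
C8: values -10, -4, -6 are pairwise distinct  true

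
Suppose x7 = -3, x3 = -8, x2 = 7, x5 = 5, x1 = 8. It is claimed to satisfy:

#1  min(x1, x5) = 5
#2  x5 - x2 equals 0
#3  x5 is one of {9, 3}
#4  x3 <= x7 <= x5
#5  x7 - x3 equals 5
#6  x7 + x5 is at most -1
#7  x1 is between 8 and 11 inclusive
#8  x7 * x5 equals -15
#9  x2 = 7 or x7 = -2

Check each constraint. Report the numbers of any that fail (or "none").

Constraints 2, 3, 6 are violated.

#1 min(8, 5) = 5  true
#2 x5 - x2 = 5 - 7 = -2, not 0  false
#3 x5 = 5 is not in {9, 3}  false
#4 values -8 <= -3 <= 5  true
#5 x7 - x3 = -3 - (-8) = 5  true
#6 x7 + x5 = -3 + 5 = 2; 2 > -1, bound -1 not met  false
#7 x1 = 8 lies in [8, 11]  true
#8 x7 * x5 = -3 * 5 = -15  true
#9 x2 = 7 = 7 (first disjunct)  true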